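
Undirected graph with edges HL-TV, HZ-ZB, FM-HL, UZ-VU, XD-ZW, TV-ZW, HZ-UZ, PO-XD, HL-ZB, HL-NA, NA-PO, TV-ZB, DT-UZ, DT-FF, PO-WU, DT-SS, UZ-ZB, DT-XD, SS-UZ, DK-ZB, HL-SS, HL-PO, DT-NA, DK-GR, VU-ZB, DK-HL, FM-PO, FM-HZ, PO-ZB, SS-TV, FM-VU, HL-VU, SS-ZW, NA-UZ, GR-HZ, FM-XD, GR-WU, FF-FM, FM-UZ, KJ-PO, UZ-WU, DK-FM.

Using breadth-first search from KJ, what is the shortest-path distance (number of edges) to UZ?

Level 0: KJ
Level 1: PO
Level 2: FM, HL, NA, WU, XD, ZB
Level 3: DK, DT, FF, GR, HZ, SS, TV, UZ, VU, ZW
UZ first appears at level 3.

3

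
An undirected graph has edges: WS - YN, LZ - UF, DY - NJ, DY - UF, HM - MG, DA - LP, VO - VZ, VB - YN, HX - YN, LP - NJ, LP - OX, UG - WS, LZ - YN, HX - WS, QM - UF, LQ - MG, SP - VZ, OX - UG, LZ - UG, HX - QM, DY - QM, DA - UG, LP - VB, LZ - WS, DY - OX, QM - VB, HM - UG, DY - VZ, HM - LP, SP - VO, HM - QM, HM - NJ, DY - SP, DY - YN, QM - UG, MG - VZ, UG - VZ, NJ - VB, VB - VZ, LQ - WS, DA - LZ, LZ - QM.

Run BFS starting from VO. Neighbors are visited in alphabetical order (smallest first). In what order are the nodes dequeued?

VO SP VZ DY MG UG VB NJ OX QM UF YN HM LQ DA LZ WS LP HX

Visit VO; enqueue SP, VZ → queue [SP, VZ]
Visit SP; enqueue DY → queue [VZ, DY]
Visit VZ; enqueue MG, UG, VB → queue [DY, MG, UG, VB]
Visit DY; enqueue NJ, OX, QM, UF, YN → queue [MG, UG, VB, NJ, OX, QM, UF, YN]
Visit MG; enqueue HM, LQ → queue [UG, VB, NJ, OX, QM, UF, YN, HM, LQ]
Visit UG; enqueue DA, LZ, WS → queue [VB, NJ, OX, QM, UF, YN, HM, LQ, DA, LZ, WS]
Visit VB; enqueue LP → queue [NJ, OX, QM, UF, YN, HM, LQ, DA, LZ, WS, LP]
Visit NJ → queue [OX, QM, UF, YN, HM, LQ, DA, LZ, WS, LP]
Visit OX → queue [QM, UF, YN, HM, LQ, DA, LZ, WS, LP]
Visit QM; enqueue HX → queue [UF, YN, HM, LQ, DA, LZ, WS, LP, HX]
Visit UF → queue [YN, HM, LQ, DA, LZ, WS, LP, HX]
Visit YN → queue [HM, LQ, DA, LZ, WS, LP, HX]
Visit HM → queue [LQ, DA, LZ, WS, LP, HX]
Visit LQ → queue [DA, LZ, WS, LP, HX]
Visit DA → queue [LZ, WS, LP, HX]
Visit LZ → queue [WS, LP, HX]
Visit WS → queue [LP, HX]
Visit LP → queue [HX]
Visit HX → queue []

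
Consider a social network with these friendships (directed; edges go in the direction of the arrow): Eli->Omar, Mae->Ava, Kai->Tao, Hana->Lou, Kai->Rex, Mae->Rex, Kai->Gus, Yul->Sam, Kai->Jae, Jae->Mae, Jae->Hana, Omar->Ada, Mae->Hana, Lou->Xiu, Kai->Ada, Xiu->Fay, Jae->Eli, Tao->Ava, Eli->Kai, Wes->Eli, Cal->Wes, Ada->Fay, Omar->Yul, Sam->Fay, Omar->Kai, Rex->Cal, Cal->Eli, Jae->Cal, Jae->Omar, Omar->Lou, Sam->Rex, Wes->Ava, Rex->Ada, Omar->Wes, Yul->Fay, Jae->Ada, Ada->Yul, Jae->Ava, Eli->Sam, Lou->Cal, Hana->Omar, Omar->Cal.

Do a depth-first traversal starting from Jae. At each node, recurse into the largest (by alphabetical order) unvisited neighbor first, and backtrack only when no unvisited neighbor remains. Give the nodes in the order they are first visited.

Visit Jae
Jae → Omar
Omar → Yul
Yul → Sam
Sam → Rex
Rex → Cal
Cal → Wes
Wes → Eli
Eli → Kai
Kai → Tao
Tao → Ava
Kai → Gus
Kai → Ada
Ada → Fay
Omar → Lou
Lou → Xiu
Jae → Mae
Mae → Hana

Jae Omar Yul Sam Rex Cal Wes Eli Kai Tao Ava Gus Ada Fay Lou Xiu Mae Hana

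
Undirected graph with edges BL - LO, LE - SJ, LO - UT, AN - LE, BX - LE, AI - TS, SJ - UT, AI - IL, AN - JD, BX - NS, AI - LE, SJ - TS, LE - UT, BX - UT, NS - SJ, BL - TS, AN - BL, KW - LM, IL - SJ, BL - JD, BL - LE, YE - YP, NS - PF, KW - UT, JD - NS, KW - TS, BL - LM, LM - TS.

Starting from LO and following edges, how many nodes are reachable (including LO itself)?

BFS from LO visits: LO, UT, BL, SJ, LE, KW, BX, TS, LM, JD, AN, NS, IL, AI, PF
Reachable nodes: 15 of 17 total.

15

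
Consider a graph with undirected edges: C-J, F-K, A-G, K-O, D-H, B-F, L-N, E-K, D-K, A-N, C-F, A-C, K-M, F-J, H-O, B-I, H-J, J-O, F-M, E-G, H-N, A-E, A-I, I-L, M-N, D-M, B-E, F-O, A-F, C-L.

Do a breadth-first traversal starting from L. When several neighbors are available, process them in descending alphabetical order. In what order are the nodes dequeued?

Visit L; enqueue N, I, C → queue [N, I, C]
Visit N; enqueue M, H, A → queue [I, C, M, H, A]
Visit I; enqueue B → queue [C, M, H, A, B]
Visit C; enqueue J, F → queue [M, H, A, B, J, F]
Visit M; enqueue K, D → queue [H, A, B, J, F, K, D]
Visit H; enqueue O → queue [A, B, J, F, K, D, O]
Visit A; enqueue G, E → queue [B, J, F, K, D, O, G, E]
Visit B → queue [J, F, K, D, O, G, E]
Visit J → queue [F, K, D, O, G, E]
Visit F → queue [K, D, O, G, E]
Visit K → queue [D, O, G, E]
Visit D → queue [O, G, E]
Visit O → queue [G, E]
Visit G → queue [E]
Visit E → queue []

L N I C M H A B J F K D O G E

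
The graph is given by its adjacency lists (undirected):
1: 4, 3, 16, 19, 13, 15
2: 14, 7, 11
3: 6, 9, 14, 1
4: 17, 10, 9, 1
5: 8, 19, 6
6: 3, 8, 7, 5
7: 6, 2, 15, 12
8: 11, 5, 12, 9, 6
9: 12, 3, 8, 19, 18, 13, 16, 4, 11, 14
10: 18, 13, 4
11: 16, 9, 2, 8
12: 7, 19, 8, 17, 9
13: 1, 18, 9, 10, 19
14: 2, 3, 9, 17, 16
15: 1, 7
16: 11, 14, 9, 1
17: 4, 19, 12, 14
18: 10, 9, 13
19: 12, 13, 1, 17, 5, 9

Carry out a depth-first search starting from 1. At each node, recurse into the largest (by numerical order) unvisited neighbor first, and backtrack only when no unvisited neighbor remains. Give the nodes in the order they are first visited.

1, 19, 17, 14, 16, 11, 9, 18, 13, 10, 4, 12, 8, 6, 7, 15, 2, 5, 3

Visit 1
1 → 19
19 → 17
17 → 14
14 → 16
16 → 11
11 → 9
9 → 18
18 → 13
13 → 10
10 → 4
9 → 12
12 → 8
8 → 6
6 → 7
7 → 15
7 → 2
6 → 5
6 → 3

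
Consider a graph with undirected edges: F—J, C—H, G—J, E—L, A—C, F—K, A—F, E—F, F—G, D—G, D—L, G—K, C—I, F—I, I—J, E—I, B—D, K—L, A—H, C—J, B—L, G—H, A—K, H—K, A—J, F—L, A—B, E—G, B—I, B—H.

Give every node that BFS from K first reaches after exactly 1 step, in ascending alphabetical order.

A, F, G, H, L

Level 0: K
Level 1: A, F, G, H, L
Level 2: B, C, D, E, I, J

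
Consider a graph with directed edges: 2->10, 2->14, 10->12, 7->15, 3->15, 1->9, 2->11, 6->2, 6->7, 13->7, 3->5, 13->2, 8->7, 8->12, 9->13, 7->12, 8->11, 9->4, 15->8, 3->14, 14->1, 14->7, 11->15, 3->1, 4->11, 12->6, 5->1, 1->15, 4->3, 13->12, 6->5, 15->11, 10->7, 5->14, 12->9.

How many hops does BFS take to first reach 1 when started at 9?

3

Level 0: 9
Level 1: 4, 13
Level 2: 2, 3, 7, 11, 12
Level 3: 1, 5, 6, 10, 14, 15
Level 4: 8
1 first appears at level 3.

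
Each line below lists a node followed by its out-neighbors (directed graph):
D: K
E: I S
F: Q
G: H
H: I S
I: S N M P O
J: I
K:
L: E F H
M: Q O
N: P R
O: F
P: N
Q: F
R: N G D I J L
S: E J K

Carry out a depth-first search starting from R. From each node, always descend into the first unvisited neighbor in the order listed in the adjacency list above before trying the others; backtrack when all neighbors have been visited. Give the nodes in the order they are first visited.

Visit R
R → N
N → P
R → G
G → H
H → I
I → S
S → E
S → J
S → K
I → M
M → Q
Q → F
M → O
R → D
R → L

R, N, P, G, H, I, S, E, J, K, M, Q, F, O, D, L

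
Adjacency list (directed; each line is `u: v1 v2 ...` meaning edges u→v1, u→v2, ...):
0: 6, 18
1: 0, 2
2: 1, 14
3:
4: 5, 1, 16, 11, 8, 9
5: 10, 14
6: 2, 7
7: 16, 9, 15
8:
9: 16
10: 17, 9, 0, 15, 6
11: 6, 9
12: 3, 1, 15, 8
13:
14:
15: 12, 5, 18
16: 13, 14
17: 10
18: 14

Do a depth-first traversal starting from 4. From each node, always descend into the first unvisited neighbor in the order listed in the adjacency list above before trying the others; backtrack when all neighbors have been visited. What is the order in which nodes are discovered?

4 → 5 → 10 → 17 → 9 → 16 → 13 → 14 → 0 → 6 → 2 → 1 → 7 → 15 → 12 → 3 → 8 → 18 → 11

Visit 4
4 → 5
5 → 10
10 → 17
10 → 9
9 → 16
16 → 13
16 → 14
10 → 0
0 → 6
6 → 2
2 → 1
6 → 7
7 → 15
15 → 12
12 → 3
12 → 8
15 → 18
4 → 11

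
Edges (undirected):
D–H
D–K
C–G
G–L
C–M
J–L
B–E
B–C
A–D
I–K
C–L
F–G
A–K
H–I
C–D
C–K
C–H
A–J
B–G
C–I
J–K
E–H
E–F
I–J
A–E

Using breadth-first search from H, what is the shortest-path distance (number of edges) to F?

2

Level 0: H
Level 1: C, D, E, I
Level 2: A, B, F, G, J, K, L, M
F first appears at level 2.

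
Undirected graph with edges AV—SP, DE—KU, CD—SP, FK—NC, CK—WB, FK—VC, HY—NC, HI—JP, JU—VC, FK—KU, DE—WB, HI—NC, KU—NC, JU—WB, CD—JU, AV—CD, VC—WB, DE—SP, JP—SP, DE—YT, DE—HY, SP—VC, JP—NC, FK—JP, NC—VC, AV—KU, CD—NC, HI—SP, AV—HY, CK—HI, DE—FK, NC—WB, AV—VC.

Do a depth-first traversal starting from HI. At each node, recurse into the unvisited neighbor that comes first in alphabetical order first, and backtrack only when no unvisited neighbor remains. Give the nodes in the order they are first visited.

Visit HI
HI → CK
CK → WB
WB → DE
DE → FK
FK → JP
JP → NC
NC → CD
CD → AV
AV → HY
AV → KU
AV → SP
SP → VC
VC → JU
DE → YT

HI, CK, WB, DE, FK, JP, NC, CD, AV, HY, KU, SP, VC, JU, YT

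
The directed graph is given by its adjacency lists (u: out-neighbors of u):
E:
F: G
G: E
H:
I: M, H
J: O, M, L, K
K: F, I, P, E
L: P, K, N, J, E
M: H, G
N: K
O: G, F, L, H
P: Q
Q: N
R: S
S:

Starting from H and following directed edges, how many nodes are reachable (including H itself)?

1

BFS from H visits: H
Reachable nodes: 1 of 15 total.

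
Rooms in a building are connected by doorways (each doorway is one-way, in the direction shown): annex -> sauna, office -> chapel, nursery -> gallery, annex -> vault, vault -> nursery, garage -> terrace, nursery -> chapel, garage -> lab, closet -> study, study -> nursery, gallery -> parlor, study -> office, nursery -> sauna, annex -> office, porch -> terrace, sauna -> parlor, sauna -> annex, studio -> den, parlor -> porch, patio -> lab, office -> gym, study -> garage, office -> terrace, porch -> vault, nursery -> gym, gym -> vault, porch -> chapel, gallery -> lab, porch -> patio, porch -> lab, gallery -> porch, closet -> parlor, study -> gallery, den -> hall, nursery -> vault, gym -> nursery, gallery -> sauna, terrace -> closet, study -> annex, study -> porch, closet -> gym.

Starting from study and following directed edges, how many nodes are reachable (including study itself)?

16

BFS from study visits: study, porch, office, nursery, garage, gallery, annex, vault, terrace, patio, lab, chapel, gym, sauna, parlor, closet
Reachable nodes: 16 of 19 total.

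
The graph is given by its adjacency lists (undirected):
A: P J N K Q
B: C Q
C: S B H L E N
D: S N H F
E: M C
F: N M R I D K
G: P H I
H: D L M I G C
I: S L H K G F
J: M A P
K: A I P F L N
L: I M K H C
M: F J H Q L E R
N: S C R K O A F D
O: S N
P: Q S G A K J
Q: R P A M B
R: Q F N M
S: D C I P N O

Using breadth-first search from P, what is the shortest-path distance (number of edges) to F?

2

Level 0: P
Level 1: A, G, J, K, Q, S
Level 2: B, C, D, F, H, I, L, M, N, O, R
Level 3: E
F first appears at level 2.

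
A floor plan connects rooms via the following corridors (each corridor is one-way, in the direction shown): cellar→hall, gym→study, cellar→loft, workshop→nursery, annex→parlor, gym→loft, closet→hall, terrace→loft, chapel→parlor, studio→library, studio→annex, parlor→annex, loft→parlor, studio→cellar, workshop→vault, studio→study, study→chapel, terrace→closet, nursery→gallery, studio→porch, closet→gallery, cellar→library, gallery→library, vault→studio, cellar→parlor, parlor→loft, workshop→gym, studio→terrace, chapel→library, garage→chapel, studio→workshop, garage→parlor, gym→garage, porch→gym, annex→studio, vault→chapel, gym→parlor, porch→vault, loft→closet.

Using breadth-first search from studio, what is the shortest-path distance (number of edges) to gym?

2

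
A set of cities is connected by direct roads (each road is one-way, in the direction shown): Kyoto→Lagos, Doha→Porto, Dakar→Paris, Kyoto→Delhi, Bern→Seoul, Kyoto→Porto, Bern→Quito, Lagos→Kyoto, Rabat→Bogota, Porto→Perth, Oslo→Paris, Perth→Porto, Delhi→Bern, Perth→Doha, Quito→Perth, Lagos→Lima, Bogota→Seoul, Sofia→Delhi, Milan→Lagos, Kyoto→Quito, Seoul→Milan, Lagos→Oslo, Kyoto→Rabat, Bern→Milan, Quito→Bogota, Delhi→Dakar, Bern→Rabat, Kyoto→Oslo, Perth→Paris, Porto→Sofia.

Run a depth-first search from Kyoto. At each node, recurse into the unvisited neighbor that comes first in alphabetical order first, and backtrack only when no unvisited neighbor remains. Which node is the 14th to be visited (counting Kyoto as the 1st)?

Porto

Visit Kyoto
Kyoto → Delhi
Delhi → Bern
Bern → Milan
Milan → Lagos
Lagos → Lima
Lagos → Oslo
Oslo → Paris
Bern → Quito
Quito → Bogota
Bogota → Seoul
Quito → Perth
Perth → Doha
Doha → Porto
Porto → Sofia
Bern → Rabat
Delhi → Dakar

Visit order: Kyoto, Delhi, Bern, Milan, Lagos, Lima, Oslo, Paris, Quito, Bogota, Seoul, Perth, Doha, Porto, Sofia, Rabat, Dakar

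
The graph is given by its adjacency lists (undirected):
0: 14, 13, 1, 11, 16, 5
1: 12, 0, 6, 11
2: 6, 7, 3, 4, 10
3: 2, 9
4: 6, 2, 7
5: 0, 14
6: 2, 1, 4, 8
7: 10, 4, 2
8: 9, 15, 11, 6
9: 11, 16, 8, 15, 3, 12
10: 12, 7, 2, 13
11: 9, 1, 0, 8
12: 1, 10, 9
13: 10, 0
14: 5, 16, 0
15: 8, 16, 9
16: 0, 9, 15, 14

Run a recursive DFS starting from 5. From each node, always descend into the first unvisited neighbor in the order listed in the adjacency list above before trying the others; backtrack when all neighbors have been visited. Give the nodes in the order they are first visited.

Visit 5
5 → 0
0 → 14
14 → 16
16 → 9
9 → 11
11 → 1
1 → 12
12 → 10
10 → 7
7 → 4
4 → 6
6 → 2
2 → 3
6 → 8
8 → 15
10 → 13

5 0 14 16 9 11 1 12 10 7 4 6 2 3 8 15 13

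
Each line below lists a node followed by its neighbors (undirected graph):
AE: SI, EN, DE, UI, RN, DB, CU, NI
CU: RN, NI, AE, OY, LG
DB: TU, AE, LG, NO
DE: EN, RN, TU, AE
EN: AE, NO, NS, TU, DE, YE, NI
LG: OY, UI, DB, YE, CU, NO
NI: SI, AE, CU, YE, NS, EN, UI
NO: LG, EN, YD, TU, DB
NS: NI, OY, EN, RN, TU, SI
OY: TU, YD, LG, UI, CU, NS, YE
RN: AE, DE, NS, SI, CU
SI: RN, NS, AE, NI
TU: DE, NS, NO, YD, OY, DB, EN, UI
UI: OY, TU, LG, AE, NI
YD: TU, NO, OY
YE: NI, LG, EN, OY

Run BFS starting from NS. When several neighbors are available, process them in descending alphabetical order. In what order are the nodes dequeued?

Visit NS; enqueue TU, SI, RN, OY, NI, EN → queue [TU, SI, RN, OY, NI, EN]
Visit TU; enqueue YD, UI, NO, DE, DB → queue [SI, RN, OY, NI, EN, YD, UI, NO, DE, DB]
Visit SI; enqueue AE → queue [RN, OY, NI, EN, YD, UI, NO, DE, DB, AE]
Visit RN; enqueue CU → queue [OY, NI, EN, YD, UI, NO, DE, DB, AE, CU]
Visit OY; enqueue YE, LG → queue [NI, EN, YD, UI, NO, DE, DB, AE, CU, YE, LG]
Visit NI → queue [EN, YD, UI, NO, DE, DB, AE, CU, YE, LG]
Visit EN → queue [YD, UI, NO, DE, DB, AE, CU, YE, LG]
Visit YD → queue [UI, NO, DE, DB, AE, CU, YE, LG]
Visit UI → queue [NO, DE, DB, AE, CU, YE, LG]
Visit NO → queue [DE, DB, AE, CU, YE, LG]
Visit DE → queue [DB, AE, CU, YE, LG]
Visit DB → queue [AE, CU, YE, LG]
Visit AE → queue [CU, YE, LG]
Visit CU → queue [YE, LG]
Visit YE → queue [LG]
Visit LG → queue []

NS TU SI RN OY NI EN YD UI NO DE DB AE CU YE LG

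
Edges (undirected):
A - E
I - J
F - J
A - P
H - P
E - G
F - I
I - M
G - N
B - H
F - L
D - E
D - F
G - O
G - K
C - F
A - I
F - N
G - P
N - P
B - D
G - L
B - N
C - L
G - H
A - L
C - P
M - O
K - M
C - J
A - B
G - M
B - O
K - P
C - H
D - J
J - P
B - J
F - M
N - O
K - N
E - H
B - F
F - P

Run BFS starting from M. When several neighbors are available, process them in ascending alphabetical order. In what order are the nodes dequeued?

M → F → G → I → K → O → B → C → D → J → L → N → P → E → H → A

Visit M; enqueue F, G, I, K, O → queue [F, G, I, K, O]
Visit F; enqueue B, C, D, J, L, N, P → queue [G, I, K, O, B, C, D, J, L, N, P]
Visit G; enqueue E, H → queue [I, K, O, B, C, D, J, L, N, P, E, H]
Visit I; enqueue A → queue [K, O, B, C, D, J, L, N, P, E, H, A]
Visit K → queue [O, B, C, D, J, L, N, P, E, H, A]
Visit O → queue [B, C, D, J, L, N, P, E, H, A]
Visit B → queue [C, D, J, L, N, P, E, H, A]
Visit C → queue [D, J, L, N, P, E, H, A]
Visit D → queue [J, L, N, P, E, H, A]
Visit J → queue [L, N, P, E, H, A]
Visit L → queue [N, P, E, H, A]
Visit N → queue [P, E, H, A]
Visit P → queue [E, H, A]
Visit E → queue [H, A]
Visit H → queue [A]
Visit A → queue []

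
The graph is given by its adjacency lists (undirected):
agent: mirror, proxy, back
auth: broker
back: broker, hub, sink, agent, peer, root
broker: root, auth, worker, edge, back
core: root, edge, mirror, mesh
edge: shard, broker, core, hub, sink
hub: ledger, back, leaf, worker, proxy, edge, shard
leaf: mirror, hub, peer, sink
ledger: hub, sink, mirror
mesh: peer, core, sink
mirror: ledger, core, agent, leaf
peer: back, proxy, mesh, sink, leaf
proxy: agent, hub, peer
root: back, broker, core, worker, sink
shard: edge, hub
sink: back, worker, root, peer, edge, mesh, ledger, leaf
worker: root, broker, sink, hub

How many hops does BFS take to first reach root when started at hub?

Level 0: hub
Level 1: back, edge, leaf, ledger, proxy, shard, worker
Level 2: agent, broker, core, mirror, peer, root, sink
Level 3: auth, mesh
root first appears at level 2.

2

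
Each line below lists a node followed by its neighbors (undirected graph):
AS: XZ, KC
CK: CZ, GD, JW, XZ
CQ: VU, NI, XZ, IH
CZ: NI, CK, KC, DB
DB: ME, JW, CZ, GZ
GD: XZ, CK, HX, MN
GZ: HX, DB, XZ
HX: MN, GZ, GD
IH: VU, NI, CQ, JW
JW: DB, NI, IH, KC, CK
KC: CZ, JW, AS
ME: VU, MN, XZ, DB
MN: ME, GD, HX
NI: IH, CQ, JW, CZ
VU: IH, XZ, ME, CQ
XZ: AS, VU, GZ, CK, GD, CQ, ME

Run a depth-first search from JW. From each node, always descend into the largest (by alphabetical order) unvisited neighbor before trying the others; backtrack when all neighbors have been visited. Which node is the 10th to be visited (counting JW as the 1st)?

DB

Visit JW
JW → NI
NI → IH
IH → VU
VU → XZ
XZ → ME
ME → MN
MN → HX
HX → GZ
GZ → DB
DB → CZ
CZ → KC
KC → AS
CZ → CK
CK → GD
XZ → CQ

Visit order: JW, NI, IH, VU, XZ, ME, MN, HX, GZ, DB, CZ, KC, AS, CK, GD, CQ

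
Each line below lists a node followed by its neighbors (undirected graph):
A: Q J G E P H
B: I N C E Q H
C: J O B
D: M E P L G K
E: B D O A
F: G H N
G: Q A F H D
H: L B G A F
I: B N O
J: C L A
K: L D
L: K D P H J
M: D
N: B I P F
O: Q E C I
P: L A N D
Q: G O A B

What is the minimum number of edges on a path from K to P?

2

Level 0: K
Level 1: D, L
Level 2: E, G, H, J, M, P
Level 3: A, B, C, F, N, O, Q
Level 4: I
P first appears at level 2.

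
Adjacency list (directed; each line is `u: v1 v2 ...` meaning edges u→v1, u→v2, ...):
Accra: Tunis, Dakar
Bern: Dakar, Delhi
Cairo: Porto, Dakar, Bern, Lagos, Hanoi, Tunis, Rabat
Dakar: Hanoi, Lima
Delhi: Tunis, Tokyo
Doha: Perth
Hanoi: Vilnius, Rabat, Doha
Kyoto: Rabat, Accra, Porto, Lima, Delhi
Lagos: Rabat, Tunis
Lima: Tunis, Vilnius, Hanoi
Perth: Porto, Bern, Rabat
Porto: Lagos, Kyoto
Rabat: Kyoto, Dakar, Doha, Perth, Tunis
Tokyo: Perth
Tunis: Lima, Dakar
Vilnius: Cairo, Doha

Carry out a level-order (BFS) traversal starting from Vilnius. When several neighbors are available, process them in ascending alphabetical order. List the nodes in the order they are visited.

Vilnius Cairo Doha Bern Dakar Hanoi Lagos Porto Rabat Tunis Perth Delhi Lima Kyoto Tokyo Accra

Visit Vilnius; enqueue Cairo, Doha → queue [Cairo, Doha]
Visit Cairo; enqueue Bern, Dakar, Hanoi, Lagos, Porto, Rabat, Tunis → queue [Doha, Bern, Dakar, Hanoi, Lagos, Porto, Rabat, Tunis]
Visit Doha; enqueue Perth → queue [Bern, Dakar, Hanoi, Lagos, Porto, Rabat, Tunis, Perth]
Visit Bern; enqueue Delhi → queue [Dakar, Hanoi, Lagos, Porto, Rabat, Tunis, Perth, Delhi]
Visit Dakar; enqueue Lima → queue [Hanoi, Lagos, Porto, Rabat, Tunis, Perth, Delhi, Lima]
Visit Hanoi → queue [Lagos, Porto, Rabat, Tunis, Perth, Delhi, Lima]
Visit Lagos → queue [Porto, Rabat, Tunis, Perth, Delhi, Lima]
Visit Porto; enqueue Kyoto → queue [Rabat, Tunis, Perth, Delhi, Lima, Kyoto]
Visit Rabat → queue [Tunis, Perth, Delhi, Lima, Kyoto]
Visit Tunis → queue [Perth, Delhi, Lima, Kyoto]
Visit Perth → queue [Delhi, Lima, Kyoto]
Visit Delhi; enqueue Tokyo → queue [Lima, Kyoto, Tokyo]
Visit Lima → queue [Kyoto, Tokyo]
Visit Kyoto; enqueue Accra → queue [Tokyo, Accra]
Visit Tokyo → queue [Accra]
Visit Accra → queue []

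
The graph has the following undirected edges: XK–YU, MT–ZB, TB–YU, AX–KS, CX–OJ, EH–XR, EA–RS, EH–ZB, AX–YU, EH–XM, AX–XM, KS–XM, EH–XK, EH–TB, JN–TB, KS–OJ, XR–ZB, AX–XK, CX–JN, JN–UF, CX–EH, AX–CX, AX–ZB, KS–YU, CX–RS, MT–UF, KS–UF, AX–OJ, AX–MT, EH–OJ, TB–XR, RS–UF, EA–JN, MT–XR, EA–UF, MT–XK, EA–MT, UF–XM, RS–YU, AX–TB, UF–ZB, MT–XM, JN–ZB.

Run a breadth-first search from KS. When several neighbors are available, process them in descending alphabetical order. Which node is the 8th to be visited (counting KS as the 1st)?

Visit KS; enqueue YU, XM, UF, OJ, AX → queue [YU, XM, UF, OJ, AX]
Visit YU; enqueue XK, TB, RS → queue [XM, UF, OJ, AX, XK, TB, RS]
Visit XM; enqueue MT, EH → queue [UF, OJ, AX, XK, TB, RS, MT, EH]
Visit UF; enqueue ZB, JN, EA → queue [OJ, AX, XK, TB, RS, MT, EH, ZB, JN, EA]
Visit OJ; enqueue CX → queue [AX, XK, TB, RS, MT, EH, ZB, JN, EA, CX]
Visit AX → queue [XK, TB, RS, MT, EH, ZB, JN, EA, CX]
Visit XK → queue [TB, RS, MT, EH, ZB, JN, EA, CX]
Visit TB; enqueue XR → queue [RS, MT, EH, ZB, JN, EA, CX, XR]
Visit RS → queue [MT, EH, ZB, JN, EA, CX, XR]
Visit MT → queue [EH, ZB, JN, EA, CX, XR]
Visit EH → queue [ZB, JN, EA, CX, XR]
Visit ZB → queue [JN, EA, CX, XR]
Visit JN → queue [EA, CX, XR]
Visit EA → queue [CX, XR]
Visit CX → queue [XR]
Visit XR → queue []

Visit order: KS, YU, XM, UF, OJ, AX, XK, TB, RS, MT, EH, ZB, JN, EA, CX, XR

TB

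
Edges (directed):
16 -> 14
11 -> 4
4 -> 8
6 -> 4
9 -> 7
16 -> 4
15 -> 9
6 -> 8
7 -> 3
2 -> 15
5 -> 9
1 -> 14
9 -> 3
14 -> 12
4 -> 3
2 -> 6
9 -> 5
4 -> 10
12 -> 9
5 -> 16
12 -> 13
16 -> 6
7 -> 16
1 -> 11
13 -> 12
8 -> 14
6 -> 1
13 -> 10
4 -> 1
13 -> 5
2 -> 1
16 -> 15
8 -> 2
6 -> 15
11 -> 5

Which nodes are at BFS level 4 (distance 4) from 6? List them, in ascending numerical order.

13, 16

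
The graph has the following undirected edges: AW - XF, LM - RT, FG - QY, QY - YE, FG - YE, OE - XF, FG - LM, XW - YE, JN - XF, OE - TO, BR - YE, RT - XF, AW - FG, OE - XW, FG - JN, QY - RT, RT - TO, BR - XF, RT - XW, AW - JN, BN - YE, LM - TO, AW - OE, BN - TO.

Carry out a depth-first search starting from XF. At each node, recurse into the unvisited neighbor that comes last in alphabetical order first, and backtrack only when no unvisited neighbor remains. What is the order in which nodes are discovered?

XF, RT, XW, YE, QY, FG, LM, TO, OE, AW, JN, BN, BR

Visit XF
XF → RT
RT → XW
XW → YE
YE → QY
QY → FG
FG → LM
LM → TO
TO → OE
OE → AW
AW → JN
TO → BN
YE → BR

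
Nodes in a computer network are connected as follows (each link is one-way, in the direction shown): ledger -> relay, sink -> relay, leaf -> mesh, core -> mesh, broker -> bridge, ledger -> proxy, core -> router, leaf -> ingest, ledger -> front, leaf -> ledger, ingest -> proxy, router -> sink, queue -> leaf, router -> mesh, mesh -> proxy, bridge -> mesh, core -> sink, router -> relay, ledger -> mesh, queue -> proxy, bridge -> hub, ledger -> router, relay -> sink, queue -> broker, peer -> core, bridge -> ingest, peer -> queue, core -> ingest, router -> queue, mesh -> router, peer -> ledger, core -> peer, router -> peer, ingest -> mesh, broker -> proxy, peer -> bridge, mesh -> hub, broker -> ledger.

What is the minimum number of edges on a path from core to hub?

2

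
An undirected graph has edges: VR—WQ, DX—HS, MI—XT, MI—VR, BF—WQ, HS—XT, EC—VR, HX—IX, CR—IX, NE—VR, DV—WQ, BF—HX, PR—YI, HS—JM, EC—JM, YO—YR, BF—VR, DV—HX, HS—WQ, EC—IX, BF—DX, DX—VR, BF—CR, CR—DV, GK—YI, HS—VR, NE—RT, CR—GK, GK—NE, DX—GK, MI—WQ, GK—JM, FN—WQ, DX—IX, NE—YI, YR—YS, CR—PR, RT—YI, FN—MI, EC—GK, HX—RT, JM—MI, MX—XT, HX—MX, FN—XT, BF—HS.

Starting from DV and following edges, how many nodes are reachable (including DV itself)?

20

BFS from DV visits: DV, CR, HX, WQ, BF, GK, IX, PR, MX, RT, FN, HS, MI, VR, DX, EC, JM, NE, YI, XT
Reachable nodes: 20 of 23 total.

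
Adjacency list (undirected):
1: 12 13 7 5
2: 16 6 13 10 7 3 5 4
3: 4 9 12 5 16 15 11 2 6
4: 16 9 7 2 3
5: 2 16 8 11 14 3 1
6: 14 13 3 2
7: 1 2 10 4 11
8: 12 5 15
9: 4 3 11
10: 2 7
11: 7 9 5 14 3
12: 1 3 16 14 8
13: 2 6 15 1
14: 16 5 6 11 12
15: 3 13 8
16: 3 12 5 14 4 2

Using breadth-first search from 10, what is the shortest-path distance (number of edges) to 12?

Level 0: 10
Level 1: 2, 7
Level 2: 1, 3, 4, 5, 6, 11, 13, 16
Level 3: 8, 9, 12, 14, 15
12 first appears at level 3.

3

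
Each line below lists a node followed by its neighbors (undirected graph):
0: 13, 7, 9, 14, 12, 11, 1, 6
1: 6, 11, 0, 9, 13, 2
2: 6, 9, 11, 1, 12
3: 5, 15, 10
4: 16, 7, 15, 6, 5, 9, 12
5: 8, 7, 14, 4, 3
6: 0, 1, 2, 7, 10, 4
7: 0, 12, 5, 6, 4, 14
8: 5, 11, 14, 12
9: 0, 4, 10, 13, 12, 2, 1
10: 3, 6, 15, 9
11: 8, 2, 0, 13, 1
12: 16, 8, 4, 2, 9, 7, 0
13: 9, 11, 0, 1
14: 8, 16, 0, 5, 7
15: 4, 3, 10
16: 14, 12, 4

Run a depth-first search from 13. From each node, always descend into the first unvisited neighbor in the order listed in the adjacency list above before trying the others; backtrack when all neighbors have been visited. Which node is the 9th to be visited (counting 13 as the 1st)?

Visit 13
13 → 9
9 → 0
0 → 7
7 → 12
12 → 16
16 → 14
14 → 8
8 → 5
5 → 4
4 → 15
15 → 3
3 → 10
10 → 6
6 → 1
1 → 11
11 → 2

Visit order: 13, 9, 0, 7, 12, 16, 14, 8, 5, 4, 15, 3, 10, 6, 1, 11, 2

5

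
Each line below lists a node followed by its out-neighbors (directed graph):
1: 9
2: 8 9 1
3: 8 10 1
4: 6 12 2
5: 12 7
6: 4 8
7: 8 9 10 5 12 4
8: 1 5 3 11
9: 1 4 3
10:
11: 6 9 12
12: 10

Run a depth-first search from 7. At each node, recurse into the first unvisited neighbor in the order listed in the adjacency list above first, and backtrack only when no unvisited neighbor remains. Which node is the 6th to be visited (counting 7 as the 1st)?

6

Visit 7
7 → 8
8 → 1
1 → 9
9 → 4
4 → 6
4 → 12
12 → 10
4 → 2
9 → 3
8 → 5
8 → 11

Visit order: 7, 8, 1, 9, 4, 6, 12, 10, 2, 3, 5, 11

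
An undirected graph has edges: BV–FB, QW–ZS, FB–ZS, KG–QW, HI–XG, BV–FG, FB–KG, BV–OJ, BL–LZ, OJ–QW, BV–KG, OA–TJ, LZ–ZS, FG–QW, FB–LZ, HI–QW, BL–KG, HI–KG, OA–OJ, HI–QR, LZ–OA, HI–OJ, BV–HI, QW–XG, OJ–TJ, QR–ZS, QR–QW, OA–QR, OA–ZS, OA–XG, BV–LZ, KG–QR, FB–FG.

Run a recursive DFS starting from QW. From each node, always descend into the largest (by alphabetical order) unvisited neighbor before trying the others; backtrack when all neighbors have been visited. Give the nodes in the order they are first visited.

Visit QW
QW → ZS
ZS → QR
QR → OA
OA → XG
XG → HI
HI → OJ
OJ → TJ
OJ → BV
BV → LZ
LZ → FB
FB → KG
KG → BL
FB → FG

QW, ZS, QR, OA, XG, HI, OJ, TJ, BV, LZ, FB, KG, BL, FG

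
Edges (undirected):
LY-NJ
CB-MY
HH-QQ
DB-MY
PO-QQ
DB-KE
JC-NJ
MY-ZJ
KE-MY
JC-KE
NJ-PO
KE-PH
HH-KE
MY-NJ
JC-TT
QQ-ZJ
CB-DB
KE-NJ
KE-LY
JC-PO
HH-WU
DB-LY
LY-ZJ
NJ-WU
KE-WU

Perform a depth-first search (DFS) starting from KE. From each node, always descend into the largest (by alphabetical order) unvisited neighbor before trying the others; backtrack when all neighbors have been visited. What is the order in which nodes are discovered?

KE → WU → NJ → PO → QQ → ZJ → MY → DB → LY → CB → HH → JC → TT → PH

Visit KE
KE → WU
WU → NJ
NJ → PO
PO → QQ
QQ → ZJ
ZJ → MY
MY → DB
DB → LY
DB → CB
QQ → HH
PO → JC
JC → TT
KE → PH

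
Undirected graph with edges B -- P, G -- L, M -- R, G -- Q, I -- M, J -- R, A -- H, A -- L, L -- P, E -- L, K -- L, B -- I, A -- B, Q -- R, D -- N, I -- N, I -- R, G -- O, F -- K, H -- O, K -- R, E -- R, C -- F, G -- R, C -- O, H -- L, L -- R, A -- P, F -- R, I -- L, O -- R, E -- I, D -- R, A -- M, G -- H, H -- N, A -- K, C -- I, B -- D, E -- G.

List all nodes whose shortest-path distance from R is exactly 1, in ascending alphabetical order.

D, E, F, G, I, J, K, L, M, O, Q

Level 0: R
Level 1: D, E, F, G, I, J, K, L, M, O, Q
Level 2: A, B, C, H, N, P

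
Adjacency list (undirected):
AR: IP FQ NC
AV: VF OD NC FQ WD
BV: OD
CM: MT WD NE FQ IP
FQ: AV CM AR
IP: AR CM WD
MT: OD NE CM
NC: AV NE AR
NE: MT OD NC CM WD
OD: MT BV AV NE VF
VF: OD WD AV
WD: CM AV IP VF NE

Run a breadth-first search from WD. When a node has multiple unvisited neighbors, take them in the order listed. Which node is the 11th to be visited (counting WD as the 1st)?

Visit WD; enqueue CM, AV, IP, VF, NE → queue [CM, AV, IP, VF, NE]
Visit CM; enqueue MT, FQ → queue [AV, IP, VF, NE, MT, FQ]
Visit AV; enqueue OD, NC → queue [IP, VF, NE, MT, FQ, OD, NC]
Visit IP; enqueue AR → queue [VF, NE, MT, FQ, OD, NC, AR]
Visit VF → queue [NE, MT, FQ, OD, NC, AR]
Visit NE → queue [MT, FQ, OD, NC, AR]
Visit MT → queue [FQ, OD, NC, AR]
Visit FQ → queue [OD, NC, AR]
Visit OD; enqueue BV → queue [NC, AR, BV]
Visit NC → queue [AR, BV]
Visit AR → queue [BV]
Visit BV → queue []

Visit order: WD, CM, AV, IP, VF, NE, MT, FQ, OD, NC, AR, BV

AR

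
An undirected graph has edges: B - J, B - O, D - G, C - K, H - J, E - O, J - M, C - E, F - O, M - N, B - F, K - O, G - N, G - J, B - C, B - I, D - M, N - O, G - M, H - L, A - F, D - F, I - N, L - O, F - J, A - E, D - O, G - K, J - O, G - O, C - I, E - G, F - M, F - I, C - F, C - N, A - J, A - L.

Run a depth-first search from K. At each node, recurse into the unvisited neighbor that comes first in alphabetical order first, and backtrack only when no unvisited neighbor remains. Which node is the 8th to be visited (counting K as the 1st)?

Visit K
K → C
C → B
B → F
F → A
A → E
E → G
G → D
D → M
M → J
J → H
H → L
L → O
O → N
N → I

Visit order: K, C, B, F, A, E, G, D, M, J, H, L, O, N, I

D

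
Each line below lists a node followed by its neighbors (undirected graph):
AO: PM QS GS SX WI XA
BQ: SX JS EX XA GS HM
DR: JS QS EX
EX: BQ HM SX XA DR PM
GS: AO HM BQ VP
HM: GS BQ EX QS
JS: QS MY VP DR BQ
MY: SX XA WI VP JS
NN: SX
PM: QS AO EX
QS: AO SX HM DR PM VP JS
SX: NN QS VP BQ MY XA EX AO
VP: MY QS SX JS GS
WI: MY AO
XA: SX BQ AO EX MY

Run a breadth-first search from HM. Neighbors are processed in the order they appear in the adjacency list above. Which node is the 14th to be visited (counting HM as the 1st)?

Visit HM; enqueue GS, BQ, EX, QS → queue [GS, BQ, EX, QS]
Visit GS; enqueue AO, VP → queue [BQ, EX, QS, AO, VP]
Visit BQ; enqueue SX, JS, XA → queue [EX, QS, AO, VP, SX, JS, XA]
Visit EX; enqueue DR, PM → queue [QS, AO, VP, SX, JS, XA, DR, PM]
Visit QS → queue [AO, VP, SX, JS, XA, DR, PM]
Visit AO; enqueue WI → queue [VP, SX, JS, XA, DR, PM, WI]
Visit VP; enqueue MY → queue [SX, JS, XA, DR, PM, WI, MY]
Visit SX; enqueue NN → queue [JS, XA, DR, PM, WI, MY, NN]
Visit JS → queue [XA, DR, PM, WI, MY, NN]
Visit XA → queue [DR, PM, WI, MY, NN]
Visit DR → queue [PM, WI, MY, NN]
Visit PM → queue [WI, MY, NN]
Visit WI → queue [MY, NN]
Visit MY → queue [NN]
Visit NN → queue []

Visit order: HM, GS, BQ, EX, QS, AO, VP, SX, JS, XA, DR, PM, WI, MY, NN

MY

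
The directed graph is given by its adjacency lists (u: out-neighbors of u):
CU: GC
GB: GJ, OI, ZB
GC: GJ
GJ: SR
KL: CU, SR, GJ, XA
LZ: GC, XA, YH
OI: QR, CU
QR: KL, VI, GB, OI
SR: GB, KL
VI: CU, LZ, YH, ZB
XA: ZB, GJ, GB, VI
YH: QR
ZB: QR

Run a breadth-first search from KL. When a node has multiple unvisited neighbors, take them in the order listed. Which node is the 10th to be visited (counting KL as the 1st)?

OI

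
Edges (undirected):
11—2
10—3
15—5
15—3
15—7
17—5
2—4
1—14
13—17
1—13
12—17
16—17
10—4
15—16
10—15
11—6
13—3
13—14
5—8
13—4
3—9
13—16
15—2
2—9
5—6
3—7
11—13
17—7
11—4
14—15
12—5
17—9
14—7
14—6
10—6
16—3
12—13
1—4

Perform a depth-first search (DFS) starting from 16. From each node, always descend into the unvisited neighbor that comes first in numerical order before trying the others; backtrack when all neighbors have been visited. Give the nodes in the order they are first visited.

16 3 7 14 1 4 2 9 17 5 6 10 15 11 13 12 8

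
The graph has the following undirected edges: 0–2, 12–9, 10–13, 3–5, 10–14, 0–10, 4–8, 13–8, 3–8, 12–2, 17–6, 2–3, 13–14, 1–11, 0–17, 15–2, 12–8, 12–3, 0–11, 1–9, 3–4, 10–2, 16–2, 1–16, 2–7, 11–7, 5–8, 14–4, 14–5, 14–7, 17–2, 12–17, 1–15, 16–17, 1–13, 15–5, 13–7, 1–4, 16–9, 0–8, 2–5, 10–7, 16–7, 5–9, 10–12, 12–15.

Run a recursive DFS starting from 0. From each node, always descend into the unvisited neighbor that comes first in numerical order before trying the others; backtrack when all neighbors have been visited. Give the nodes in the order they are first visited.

0, 2, 3, 4, 1, 9, 5, 8, 12, 10, 7, 11, 13, 14, 16, 17, 6, 15

Visit 0
0 → 2
2 → 3
3 → 4
4 → 1
1 → 9
9 → 5
5 → 8
8 → 12
12 → 10
10 → 7
7 → 11
7 → 13
13 → 14
7 → 16
16 → 17
17 → 6
12 → 15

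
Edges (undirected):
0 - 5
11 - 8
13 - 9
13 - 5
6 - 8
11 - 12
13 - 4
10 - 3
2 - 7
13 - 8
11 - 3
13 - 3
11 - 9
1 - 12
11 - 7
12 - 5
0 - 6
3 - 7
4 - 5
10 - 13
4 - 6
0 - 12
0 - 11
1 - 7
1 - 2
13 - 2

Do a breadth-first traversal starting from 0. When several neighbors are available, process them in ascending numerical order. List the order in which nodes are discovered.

Visit 0; enqueue 5, 6, 11, 12 → queue [5, 6, 11, 12]
Visit 5; enqueue 4, 13 → queue [6, 11, 12, 4, 13]
Visit 6; enqueue 8 → queue [11, 12, 4, 13, 8]
Visit 11; enqueue 3, 7, 9 → queue [12, 4, 13, 8, 3, 7, 9]
Visit 12; enqueue 1 → queue [4, 13, 8, 3, 7, 9, 1]
Visit 4 → queue [13, 8, 3, 7, 9, 1]
Visit 13; enqueue 2, 10 → queue [8, 3, 7, 9, 1, 2, 10]
Visit 8 → queue [3, 7, 9, 1, 2, 10]
Visit 3 → queue [7, 9, 1, 2, 10]
Visit 7 → queue [9, 1, 2, 10]
Visit 9 → queue [1, 2, 10]
Visit 1 → queue [2, 10]
Visit 2 → queue [10]
Visit 10 → queue []

0 → 5 → 6 → 11 → 12 → 4 → 13 → 8 → 3 → 7 → 9 → 1 → 2 → 10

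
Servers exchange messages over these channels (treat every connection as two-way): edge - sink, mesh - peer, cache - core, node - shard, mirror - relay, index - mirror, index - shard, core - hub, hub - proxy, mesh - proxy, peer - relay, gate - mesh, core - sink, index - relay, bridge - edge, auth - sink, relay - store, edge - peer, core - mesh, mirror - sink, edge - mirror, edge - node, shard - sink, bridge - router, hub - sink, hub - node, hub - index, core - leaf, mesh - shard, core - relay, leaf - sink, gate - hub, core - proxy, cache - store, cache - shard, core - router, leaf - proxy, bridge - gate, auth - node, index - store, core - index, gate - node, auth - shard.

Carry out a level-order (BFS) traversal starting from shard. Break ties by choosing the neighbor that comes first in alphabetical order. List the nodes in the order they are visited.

Visit shard; enqueue auth, cache, index, mesh, node, sink → queue [auth, cache, index, mesh, node, sink]
Visit auth → queue [cache, index, mesh, node, sink]
Visit cache; enqueue core, store → queue [index, mesh, node, sink, core, store]
Visit index; enqueue hub, mirror, relay → queue [mesh, node, sink, core, store, hub, mirror, relay]
Visit mesh; enqueue gate, peer, proxy → queue [node, sink, core, store, hub, mirror, relay, gate, peer, proxy]
Visit node; enqueue edge → queue [sink, core, store, hub, mirror, relay, gate, peer, proxy, edge]
Visit sink; enqueue leaf → queue [core, store, hub, mirror, relay, gate, peer, proxy, edge, leaf]
Visit core; enqueue router → queue [store, hub, mirror, relay, gate, peer, proxy, edge, leaf, router]
Visit store → queue [hub, mirror, relay, gate, peer, proxy, edge, leaf, router]
Visit hub → queue [mirror, relay, gate, peer, proxy, edge, leaf, router]
Visit mirror → queue [relay, gate, peer, proxy, edge, leaf, router]
Visit relay → queue [gate, peer, proxy, edge, leaf, router]
Visit gate; enqueue bridge → queue [peer, proxy, edge, leaf, router, bridge]
Visit peer → queue [proxy, edge, leaf, router, bridge]
Visit proxy → queue [edge, leaf, router, bridge]
Visit edge → queue [leaf, router, bridge]
Visit leaf → queue [router, bridge]
Visit router → queue [bridge]
Visit bridge → queue []

shard -> auth -> cache -> index -> mesh -> node -> sink -> core -> store -> hub -> mirror -> relay -> gate -> peer -> proxy -> edge -> leaf -> router -> bridge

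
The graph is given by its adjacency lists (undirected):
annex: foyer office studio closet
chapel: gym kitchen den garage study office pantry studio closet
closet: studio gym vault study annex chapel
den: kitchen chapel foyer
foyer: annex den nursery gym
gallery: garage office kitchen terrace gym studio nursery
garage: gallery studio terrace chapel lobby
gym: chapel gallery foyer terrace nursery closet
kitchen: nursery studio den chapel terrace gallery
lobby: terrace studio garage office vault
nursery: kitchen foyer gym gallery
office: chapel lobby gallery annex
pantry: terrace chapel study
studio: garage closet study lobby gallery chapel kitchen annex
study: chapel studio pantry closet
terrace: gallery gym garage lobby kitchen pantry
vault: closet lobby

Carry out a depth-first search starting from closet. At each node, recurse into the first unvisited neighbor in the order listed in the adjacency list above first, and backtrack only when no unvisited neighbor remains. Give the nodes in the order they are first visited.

closet, studio, garage, gallery, office, chapel, gym, foyer, annex, den, kitchen, nursery, terrace, lobby, vault, pantry, study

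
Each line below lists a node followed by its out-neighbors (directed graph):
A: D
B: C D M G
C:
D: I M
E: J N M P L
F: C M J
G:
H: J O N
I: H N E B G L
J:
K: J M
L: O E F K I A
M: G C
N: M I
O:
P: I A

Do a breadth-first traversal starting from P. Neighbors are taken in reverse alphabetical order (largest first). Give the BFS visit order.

P, I, A, N, L, H, G, E, B, D, M, O, K, F, J, C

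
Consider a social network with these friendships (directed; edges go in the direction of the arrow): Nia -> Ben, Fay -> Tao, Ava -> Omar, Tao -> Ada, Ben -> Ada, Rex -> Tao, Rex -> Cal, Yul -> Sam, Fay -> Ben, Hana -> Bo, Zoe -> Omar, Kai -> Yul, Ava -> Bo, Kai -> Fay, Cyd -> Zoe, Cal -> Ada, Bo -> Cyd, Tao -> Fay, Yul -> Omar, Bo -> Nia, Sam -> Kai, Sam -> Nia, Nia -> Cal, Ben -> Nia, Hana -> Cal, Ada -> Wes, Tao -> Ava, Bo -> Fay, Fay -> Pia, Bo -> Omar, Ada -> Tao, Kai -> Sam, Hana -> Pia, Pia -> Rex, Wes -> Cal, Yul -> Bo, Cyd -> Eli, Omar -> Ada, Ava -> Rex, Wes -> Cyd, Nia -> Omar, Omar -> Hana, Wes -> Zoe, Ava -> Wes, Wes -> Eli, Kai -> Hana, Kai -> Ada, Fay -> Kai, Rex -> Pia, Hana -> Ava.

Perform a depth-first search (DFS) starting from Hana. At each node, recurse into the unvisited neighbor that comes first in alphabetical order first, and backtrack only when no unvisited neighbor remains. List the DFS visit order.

Hana -> Ava -> Bo -> Cyd -> Eli -> Zoe -> Omar -> Ada -> Tao -> Fay -> Ben -> Nia -> Cal -> Kai -> Sam -> Yul -> Pia -> Rex -> Wes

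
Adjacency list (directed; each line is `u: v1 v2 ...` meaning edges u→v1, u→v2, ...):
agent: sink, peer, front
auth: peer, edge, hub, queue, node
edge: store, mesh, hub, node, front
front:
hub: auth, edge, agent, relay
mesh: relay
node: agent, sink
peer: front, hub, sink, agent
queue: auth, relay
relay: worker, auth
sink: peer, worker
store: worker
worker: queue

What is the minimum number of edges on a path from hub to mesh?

Level 0: hub
Level 1: agent, auth, edge, relay
Level 2: front, mesh, node, peer, queue, sink, store, worker
mesh first appears at level 2.

2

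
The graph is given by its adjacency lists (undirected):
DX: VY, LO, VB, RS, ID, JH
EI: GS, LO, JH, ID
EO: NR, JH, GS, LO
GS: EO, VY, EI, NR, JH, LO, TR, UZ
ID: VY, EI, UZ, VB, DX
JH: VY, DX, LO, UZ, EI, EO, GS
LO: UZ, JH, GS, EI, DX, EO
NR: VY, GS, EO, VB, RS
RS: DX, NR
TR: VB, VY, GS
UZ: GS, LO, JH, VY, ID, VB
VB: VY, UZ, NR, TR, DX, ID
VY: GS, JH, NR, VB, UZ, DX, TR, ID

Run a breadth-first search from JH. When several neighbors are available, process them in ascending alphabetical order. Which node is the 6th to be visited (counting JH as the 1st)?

Visit JH; enqueue DX, EI, EO, GS, LO, UZ, VY → queue [DX, EI, EO, GS, LO, UZ, VY]
Visit DX; enqueue ID, RS, VB → queue [EI, EO, GS, LO, UZ, VY, ID, RS, VB]
Visit EI → queue [EO, GS, LO, UZ, VY, ID, RS, VB]
Visit EO; enqueue NR → queue [GS, LO, UZ, VY, ID, RS, VB, NR]
Visit GS; enqueue TR → queue [LO, UZ, VY, ID, RS, VB, NR, TR]
Visit LO → queue [UZ, VY, ID, RS, VB, NR, TR]
Visit UZ → queue [VY, ID, RS, VB, NR, TR]
Visit VY → queue [ID, RS, VB, NR, TR]
Visit ID → queue [RS, VB, NR, TR]
Visit RS → queue [VB, NR, TR]
Visit VB → queue [NR, TR]
Visit NR → queue [TR]
Visit TR → queue []

Visit order: JH, DX, EI, EO, GS, LO, UZ, VY, ID, RS, VB, NR, TR

LO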